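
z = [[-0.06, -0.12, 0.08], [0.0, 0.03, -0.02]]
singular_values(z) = [0.16, 0.01]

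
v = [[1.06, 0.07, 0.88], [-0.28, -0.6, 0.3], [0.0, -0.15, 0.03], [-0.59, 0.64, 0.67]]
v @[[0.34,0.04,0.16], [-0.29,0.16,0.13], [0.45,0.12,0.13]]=[[0.74, 0.16, 0.29], [0.21, -0.07, -0.08], [0.06, -0.02, -0.02], [-0.08, 0.16, 0.08]]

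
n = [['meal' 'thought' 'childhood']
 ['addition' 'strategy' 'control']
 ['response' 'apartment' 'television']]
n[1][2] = 'control'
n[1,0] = 'addition'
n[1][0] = 'addition'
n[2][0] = 'response'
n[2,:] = ['response', 'apartment', 'television']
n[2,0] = 'response'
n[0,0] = 'meal'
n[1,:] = ['addition', 'strategy', 'control']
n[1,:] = ['addition', 'strategy', 'control']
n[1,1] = 'strategy'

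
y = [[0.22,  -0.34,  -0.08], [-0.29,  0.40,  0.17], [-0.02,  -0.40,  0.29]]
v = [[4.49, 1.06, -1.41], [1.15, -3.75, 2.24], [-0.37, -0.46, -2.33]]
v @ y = [[0.71, -0.54, -0.59], [1.3, -2.79, -0.08], [0.1, 0.87, -0.72]]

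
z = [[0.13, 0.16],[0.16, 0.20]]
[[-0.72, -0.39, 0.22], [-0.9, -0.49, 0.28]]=z@[[-1.87, -0.35, -1.11], [-2.98, -2.15, 2.29]]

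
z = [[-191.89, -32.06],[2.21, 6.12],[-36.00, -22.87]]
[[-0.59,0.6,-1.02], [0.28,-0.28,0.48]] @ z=[[151.26, 45.91], [-71.63, -21.67]]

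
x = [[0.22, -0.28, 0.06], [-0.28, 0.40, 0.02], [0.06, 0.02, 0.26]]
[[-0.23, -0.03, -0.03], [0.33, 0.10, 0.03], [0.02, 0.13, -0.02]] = x @ [[-0.05, -0.21, 0.12], [0.79, 0.07, 0.17], [0.02, 0.56, -0.11]]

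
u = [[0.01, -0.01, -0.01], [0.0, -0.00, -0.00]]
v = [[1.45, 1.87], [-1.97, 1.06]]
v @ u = [[0.01,-0.01,-0.01], [-0.02,0.02,0.02]]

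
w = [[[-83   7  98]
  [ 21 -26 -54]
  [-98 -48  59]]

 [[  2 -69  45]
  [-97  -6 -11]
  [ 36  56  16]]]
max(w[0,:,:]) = 98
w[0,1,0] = 21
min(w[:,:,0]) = -98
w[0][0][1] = 7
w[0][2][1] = -48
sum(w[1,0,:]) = -22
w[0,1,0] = 21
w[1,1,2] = -11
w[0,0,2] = 98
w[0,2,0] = -98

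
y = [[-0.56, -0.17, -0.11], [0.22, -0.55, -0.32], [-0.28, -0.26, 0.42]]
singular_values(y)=[0.72, 0.66, 0.42]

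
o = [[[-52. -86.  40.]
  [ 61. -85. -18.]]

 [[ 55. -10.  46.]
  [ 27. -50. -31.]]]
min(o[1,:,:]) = -50.0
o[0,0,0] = -52.0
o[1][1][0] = 27.0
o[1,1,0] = 27.0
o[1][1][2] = -31.0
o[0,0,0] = -52.0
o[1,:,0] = [55.0, 27.0]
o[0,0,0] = -52.0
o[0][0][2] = 40.0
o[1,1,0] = 27.0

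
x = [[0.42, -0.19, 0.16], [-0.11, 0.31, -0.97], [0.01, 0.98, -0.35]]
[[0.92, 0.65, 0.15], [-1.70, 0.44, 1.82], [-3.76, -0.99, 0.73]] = x@[[0.34, 1.32, 1.12], [-3.64, -1.4, 0.02], [0.55, -1.05, -2.0]]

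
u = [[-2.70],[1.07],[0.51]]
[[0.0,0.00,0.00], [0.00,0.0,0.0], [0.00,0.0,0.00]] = u @ [[0.0,  -0.00,  0.00]]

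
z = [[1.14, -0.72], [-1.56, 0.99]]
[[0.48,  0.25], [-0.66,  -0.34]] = z @[[0.63, 0.33], [0.33, 0.18]]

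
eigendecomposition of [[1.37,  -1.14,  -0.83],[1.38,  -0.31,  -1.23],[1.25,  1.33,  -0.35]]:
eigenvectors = [[0.63+0.00j, 0.00-0.46j, 0.00+0.46j], [(-0.09+0j), (-0.23-0.51j), -0.23+0.51j], [0.77+0.00j, -0.69+0.00j, -0.69-0.00j]]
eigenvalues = [(0.52+0j), (0.09+1.83j), (0.09-1.83j)]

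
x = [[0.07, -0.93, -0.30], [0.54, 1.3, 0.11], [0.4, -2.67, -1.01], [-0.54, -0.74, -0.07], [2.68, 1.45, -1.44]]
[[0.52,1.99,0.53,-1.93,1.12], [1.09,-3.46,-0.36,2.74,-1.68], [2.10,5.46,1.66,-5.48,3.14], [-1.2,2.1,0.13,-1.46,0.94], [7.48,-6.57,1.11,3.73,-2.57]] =x@[[2.53, -0.6, 0.33, -0.41, 0.05], [-0.16, -2.49, -0.37, 2.36, -1.36], [-0.65, 0.94, -0.53, -0.98, 0.51]]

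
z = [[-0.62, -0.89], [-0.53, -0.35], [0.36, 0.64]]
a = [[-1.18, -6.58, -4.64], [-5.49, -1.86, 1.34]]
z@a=[[5.62, 5.74, 1.68], [2.55, 4.14, 1.99], [-3.94, -3.56, -0.81]]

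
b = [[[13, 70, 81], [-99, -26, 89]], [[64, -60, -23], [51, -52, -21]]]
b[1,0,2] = -23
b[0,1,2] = 89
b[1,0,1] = -60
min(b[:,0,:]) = -60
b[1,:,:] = [[64, -60, -23], [51, -52, -21]]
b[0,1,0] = -99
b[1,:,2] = [-23, -21]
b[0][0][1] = 70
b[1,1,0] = 51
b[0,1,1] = -26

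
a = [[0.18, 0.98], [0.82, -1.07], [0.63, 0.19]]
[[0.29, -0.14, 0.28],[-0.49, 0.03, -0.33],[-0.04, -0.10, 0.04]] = a @ [[-0.17, -0.12, -0.03], [0.33, -0.12, 0.29]]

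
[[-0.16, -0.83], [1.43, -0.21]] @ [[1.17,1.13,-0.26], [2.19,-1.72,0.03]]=[[-2.0, 1.25, 0.02],[1.21, 1.98, -0.38]]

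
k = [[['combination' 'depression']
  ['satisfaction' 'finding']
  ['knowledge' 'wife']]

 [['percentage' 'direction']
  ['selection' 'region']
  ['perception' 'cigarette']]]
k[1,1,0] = 'selection'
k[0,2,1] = 'wife'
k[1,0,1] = 'direction'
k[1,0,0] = 'percentage'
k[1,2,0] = 'perception'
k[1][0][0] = 'percentage'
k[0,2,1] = 'wife'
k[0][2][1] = 'wife'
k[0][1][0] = 'satisfaction'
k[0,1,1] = 'finding'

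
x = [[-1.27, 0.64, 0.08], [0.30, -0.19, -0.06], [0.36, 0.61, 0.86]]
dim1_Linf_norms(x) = [1.27, 0.3, 0.86]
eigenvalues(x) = [-1.43, -0.0, 0.84]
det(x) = 0.00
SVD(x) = [[-0.97,-0.03,0.24], [0.24,-0.04,0.97], [-0.02,1.0,0.05]] @ diag([1.4684186592578783, 1.1151882485439368, 0.0013459022258963376]) @ [[0.88, -0.46, -0.07], [0.34, 0.54, 0.77], [-0.32, -0.71, 0.63]]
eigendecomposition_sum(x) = [[-1.28,0.63,0.06],[0.31,-0.15,-0.01],[0.12,-0.06,-0.01]] + [[-0.0, -0.00, -0.0], [-0.0, -0.0, -0.00], [0.00, 0.00, 0.0]] + [[0.01, 0.01, 0.02], [-0.01, -0.03, -0.04], [0.24, 0.67, 0.87]]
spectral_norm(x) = 1.47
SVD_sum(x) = [[-1.26, 0.66, 0.10], [0.32, -0.16, -0.03], [-0.02, 0.01, 0.00]] + [[-0.01, -0.02, -0.02], [-0.02, -0.02, -0.03], [0.38, 0.60, 0.86]] + [[-0.0, -0.00, 0.0], [-0.0, -0.0, 0.00], [-0.0, -0.00, 0.0]]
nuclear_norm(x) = 2.58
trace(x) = -0.60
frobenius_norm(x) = 1.84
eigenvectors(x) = [[0.97, -0.32, 0.02],[-0.24, -0.71, -0.05],[-0.09, 0.63, 1.00]]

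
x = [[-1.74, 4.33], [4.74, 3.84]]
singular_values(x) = [6.39, 4.25]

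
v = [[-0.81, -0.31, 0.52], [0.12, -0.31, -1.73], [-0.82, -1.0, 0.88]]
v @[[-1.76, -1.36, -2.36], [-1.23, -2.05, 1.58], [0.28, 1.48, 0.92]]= [[1.95,  2.51,  1.90], [-0.31,  -2.09,  -2.36], [2.92,  4.47,  1.16]]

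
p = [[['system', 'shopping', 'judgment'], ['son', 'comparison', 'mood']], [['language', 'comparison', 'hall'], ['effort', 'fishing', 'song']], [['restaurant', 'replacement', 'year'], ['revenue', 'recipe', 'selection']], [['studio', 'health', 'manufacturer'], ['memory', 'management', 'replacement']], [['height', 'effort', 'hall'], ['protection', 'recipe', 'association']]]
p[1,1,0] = 'effort'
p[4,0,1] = 'effort'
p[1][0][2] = 'hall'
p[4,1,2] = 'association'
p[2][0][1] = 'replacement'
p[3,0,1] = 'health'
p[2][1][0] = 'revenue'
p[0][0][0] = 'system'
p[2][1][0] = 'revenue'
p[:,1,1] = ['comparison', 'fishing', 'recipe', 'management', 'recipe']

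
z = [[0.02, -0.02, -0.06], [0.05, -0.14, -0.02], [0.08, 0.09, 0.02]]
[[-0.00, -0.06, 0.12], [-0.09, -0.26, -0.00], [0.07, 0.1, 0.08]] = z @ [[0.11, -0.67, 0.79], [0.73, 1.59, 0.55], [-0.18, 0.30, -1.87]]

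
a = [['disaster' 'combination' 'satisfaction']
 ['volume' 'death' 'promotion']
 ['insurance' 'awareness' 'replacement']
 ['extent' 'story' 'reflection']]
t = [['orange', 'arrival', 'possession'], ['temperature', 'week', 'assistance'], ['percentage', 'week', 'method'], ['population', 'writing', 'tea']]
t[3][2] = 'tea'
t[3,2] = 'tea'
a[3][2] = 'reflection'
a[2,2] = 'replacement'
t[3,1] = 'writing'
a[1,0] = 'volume'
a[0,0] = 'disaster'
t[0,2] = 'possession'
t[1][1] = 'week'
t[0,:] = ['orange', 'arrival', 'possession']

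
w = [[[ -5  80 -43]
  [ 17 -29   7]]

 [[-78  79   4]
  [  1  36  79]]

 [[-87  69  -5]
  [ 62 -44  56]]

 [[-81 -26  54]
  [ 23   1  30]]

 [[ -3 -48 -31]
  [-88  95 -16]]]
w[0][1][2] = 7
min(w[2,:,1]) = -44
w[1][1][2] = 79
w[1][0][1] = 79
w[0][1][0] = 17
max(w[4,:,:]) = 95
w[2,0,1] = 69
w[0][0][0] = -5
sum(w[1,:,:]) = 121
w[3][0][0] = -81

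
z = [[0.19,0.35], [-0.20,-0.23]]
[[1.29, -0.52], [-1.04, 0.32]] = z @ [[2.61, 0.37],[2.27, -1.70]]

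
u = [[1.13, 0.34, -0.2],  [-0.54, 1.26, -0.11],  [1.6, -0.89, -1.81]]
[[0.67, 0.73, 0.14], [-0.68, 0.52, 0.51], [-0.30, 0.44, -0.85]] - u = [[-0.46, 0.39, 0.34], [-0.14, -0.74, 0.62], [-1.9, 1.33, 0.96]]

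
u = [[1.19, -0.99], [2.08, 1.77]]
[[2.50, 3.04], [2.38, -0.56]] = u @[[1.63, 1.16], [-0.57, -1.68]]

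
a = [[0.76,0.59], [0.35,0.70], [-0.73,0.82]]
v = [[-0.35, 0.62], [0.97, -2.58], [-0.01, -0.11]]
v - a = [[-1.11, 0.03], [0.62, -3.28], [0.72, -0.93]]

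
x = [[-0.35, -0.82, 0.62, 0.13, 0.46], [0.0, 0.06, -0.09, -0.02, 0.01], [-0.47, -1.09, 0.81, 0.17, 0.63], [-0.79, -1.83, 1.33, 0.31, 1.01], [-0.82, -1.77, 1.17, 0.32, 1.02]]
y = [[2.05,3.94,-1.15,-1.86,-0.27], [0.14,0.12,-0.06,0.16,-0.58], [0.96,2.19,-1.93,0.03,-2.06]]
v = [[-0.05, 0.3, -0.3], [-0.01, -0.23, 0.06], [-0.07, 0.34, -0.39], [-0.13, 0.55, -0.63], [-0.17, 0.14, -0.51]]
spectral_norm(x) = 4.13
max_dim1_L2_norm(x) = 2.62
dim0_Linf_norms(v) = [0.17, 0.55, 0.63]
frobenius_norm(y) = 6.22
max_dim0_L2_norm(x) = 2.89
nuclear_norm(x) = 4.31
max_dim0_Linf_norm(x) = 1.83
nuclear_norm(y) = 8.34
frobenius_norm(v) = 1.24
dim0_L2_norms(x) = [1.28, 2.89, 2.05, 0.49, 1.63]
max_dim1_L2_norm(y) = 4.96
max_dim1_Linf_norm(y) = 3.94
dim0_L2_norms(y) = [2.27, 4.51, 2.25, 1.87, 2.16]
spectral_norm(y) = 5.80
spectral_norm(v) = 1.21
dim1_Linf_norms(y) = [3.94, 0.58, 2.19]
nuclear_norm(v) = 1.50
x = v @ y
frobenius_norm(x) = 4.13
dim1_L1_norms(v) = [0.65, 0.3, 0.8, 1.31, 0.82]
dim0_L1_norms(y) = [3.15, 6.25, 3.14, 2.05, 2.91]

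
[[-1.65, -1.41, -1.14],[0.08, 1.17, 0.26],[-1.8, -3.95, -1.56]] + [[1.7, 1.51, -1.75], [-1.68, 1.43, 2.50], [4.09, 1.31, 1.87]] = [[0.05, 0.1, -2.89], [-1.60, 2.60, 2.76], [2.29, -2.64, 0.31]]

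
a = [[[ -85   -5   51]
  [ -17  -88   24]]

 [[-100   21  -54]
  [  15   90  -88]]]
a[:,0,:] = [[-85, -5, 51], [-100, 21, -54]]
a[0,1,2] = 24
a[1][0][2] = -54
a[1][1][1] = 90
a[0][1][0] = -17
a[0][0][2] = 51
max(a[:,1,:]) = 90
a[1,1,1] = 90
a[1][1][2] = -88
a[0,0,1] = -5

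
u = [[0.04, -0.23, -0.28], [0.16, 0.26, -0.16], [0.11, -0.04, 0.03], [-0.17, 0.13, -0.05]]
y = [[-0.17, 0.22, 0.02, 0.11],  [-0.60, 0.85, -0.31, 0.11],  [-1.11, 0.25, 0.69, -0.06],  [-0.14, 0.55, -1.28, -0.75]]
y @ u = [[0.01, 0.11, 0.01],[0.06, 0.39, 0.02],[0.08, 0.28, 0.29],[0.07, 0.13, -0.05]]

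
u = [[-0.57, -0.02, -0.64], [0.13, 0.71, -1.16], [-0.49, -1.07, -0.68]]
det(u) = 0.836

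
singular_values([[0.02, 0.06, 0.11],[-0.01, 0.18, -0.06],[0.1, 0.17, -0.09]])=[0.28, 0.13, 0.08]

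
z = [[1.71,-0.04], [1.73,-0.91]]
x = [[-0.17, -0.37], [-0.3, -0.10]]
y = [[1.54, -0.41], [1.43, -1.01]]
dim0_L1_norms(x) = [0.47, 0.47]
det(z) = -1.49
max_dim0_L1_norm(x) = 0.47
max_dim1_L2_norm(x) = 0.41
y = x + z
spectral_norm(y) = 2.33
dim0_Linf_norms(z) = [1.73, 0.91]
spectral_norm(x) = 0.48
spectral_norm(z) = 2.53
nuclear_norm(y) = 2.75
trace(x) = -0.27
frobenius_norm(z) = 2.60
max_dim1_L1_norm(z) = 2.64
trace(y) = 0.53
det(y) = -0.97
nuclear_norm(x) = 0.67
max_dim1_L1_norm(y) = 2.44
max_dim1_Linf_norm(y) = 1.54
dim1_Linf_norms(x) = [0.37, 0.3]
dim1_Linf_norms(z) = [1.71, 1.73]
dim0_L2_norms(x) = [0.34, 0.38]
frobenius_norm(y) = 2.37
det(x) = -0.09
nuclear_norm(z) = 3.12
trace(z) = 0.80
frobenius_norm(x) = 0.52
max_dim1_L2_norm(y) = 1.75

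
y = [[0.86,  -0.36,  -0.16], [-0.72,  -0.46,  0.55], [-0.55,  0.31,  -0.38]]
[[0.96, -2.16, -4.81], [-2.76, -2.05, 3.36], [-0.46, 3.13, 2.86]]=y @ [[2.24, -1.66, -4.96],  [2.63, 3.39, 1.22],  [0.11, -3.06, 0.64]]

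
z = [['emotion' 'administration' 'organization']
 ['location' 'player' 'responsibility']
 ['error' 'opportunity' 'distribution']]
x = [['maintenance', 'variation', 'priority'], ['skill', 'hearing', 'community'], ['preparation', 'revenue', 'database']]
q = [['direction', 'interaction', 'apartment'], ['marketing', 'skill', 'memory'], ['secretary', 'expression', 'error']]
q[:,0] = ['direction', 'marketing', 'secretary']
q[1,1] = 'skill'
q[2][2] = 'error'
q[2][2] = 'error'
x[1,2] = 'community'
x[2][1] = 'revenue'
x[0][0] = 'maintenance'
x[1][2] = 'community'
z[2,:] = ['error', 'opportunity', 'distribution']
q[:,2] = ['apartment', 'memory', 'error']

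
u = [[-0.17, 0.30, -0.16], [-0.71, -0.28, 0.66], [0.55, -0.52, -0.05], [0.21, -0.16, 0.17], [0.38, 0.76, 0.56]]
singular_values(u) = [1.08, 1.07, 0.75]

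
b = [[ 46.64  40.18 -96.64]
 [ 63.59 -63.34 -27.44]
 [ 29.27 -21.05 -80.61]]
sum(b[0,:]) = -9.820000000000007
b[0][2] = -96.64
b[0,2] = -96.64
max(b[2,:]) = 29.27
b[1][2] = -27.44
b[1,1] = -63.34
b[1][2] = -27.44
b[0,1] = 40.18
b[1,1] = -63.34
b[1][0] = 63.59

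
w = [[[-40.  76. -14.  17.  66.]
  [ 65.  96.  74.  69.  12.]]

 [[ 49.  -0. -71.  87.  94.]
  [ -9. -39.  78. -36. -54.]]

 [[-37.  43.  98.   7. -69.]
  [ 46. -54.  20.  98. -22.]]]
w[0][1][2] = 74.0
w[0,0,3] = 17.0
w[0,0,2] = -14.0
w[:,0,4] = [66.0, 94.0, -69.0]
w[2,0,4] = -69.0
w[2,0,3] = 7.0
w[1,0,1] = -0.0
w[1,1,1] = -39.0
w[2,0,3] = 7.0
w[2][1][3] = 98.0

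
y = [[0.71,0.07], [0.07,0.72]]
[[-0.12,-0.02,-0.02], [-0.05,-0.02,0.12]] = y@ [[-0.17, -0.03, -0.05],[-0.05, -0.03, 0.17]]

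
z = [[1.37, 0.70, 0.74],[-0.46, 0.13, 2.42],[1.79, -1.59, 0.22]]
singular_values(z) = [2.55, 2.53, 1.36]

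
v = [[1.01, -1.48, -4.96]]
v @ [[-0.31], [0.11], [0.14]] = [[-1.17]]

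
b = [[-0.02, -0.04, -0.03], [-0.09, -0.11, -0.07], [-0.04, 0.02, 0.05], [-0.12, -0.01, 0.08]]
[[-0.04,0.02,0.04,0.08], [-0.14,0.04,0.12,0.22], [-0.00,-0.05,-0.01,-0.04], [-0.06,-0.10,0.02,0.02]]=b @ [[0.73, 0.45, -0.58, -0.11],[0.48, -0.30, -0.16, -1.81],[0.36, -0.61, -0.68, -0.16]]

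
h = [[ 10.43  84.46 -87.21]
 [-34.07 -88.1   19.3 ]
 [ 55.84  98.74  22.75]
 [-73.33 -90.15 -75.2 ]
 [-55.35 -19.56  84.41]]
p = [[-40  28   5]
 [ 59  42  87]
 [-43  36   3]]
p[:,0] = [-40, 59, -43]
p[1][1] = 42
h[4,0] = -55.35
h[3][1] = -90.15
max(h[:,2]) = 84.41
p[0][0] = -40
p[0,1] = 28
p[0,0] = -40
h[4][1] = -19.56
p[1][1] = 42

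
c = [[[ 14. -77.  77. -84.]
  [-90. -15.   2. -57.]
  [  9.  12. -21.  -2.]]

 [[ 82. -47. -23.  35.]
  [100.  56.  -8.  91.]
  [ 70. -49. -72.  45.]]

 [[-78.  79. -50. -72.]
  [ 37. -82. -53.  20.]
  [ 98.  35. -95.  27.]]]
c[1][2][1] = -49.0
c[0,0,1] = -77.0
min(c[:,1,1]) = -82.0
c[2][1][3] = 20.0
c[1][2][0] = 70.0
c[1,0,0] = 82.0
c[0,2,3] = -2.0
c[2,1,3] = 20.0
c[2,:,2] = [-50.0, -53.0, -95.0]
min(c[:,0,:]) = -84.0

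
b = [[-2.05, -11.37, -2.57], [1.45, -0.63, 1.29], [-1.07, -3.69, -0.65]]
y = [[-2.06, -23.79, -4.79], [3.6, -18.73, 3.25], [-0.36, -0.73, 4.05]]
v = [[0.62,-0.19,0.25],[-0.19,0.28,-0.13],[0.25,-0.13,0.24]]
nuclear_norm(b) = 14.89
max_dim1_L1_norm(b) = 15.99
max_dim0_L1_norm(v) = 1.06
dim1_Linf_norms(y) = [23.79, 18.73, 4.05]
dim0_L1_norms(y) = [6.02, 43.25, 12.09]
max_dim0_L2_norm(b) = 11.97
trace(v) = 1.14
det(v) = 0.02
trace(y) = -16.74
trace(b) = -3.33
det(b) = 9.86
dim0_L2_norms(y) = [4.16, 30.29, 7.06]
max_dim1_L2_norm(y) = 24.35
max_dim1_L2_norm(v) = 0.69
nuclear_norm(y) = 40.42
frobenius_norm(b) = 12.63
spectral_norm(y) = 30.34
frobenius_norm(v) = 0.87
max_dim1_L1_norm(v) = 1.06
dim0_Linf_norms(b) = [2.05, 11.37, 2.57]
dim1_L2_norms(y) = [24.35, 19.35, 4.13]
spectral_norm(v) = 0.84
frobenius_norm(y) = 31.38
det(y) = 570.96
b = v @ y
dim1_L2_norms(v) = [0.69, 0.36, 0.37]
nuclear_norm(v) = 1.14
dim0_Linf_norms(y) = [3.6, 23.79, 4.79]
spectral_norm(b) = 12.45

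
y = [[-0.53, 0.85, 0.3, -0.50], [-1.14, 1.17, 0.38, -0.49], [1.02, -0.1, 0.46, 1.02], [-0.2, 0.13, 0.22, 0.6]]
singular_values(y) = [2.34, 1.19, 0.52, 0.0]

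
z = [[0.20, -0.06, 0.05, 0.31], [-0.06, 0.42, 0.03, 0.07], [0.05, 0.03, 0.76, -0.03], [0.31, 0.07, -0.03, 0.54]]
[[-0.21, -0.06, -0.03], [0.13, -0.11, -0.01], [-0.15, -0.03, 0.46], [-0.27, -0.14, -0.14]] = z @ [[-0.28, -0.4, -0.04], [0.35, -0.31, -0.04], [-0.21, 0.0, 0.60], [-0.39, 0.01, -0.19]]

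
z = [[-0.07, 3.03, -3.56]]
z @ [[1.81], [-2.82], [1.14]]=[[-12.73]]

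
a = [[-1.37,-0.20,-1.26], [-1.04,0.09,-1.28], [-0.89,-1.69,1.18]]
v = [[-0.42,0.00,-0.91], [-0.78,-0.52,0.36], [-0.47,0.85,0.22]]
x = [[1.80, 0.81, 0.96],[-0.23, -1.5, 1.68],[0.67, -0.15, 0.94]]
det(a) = 0.03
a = v @ x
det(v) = 1.00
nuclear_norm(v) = 3.00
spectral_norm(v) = 1.00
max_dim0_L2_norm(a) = 2.15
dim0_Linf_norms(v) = [0.78, 0.85, 0.91]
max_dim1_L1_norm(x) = 3.57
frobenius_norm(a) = 3.36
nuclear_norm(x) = 4.75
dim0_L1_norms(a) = [3.3, 1.98, 3.72]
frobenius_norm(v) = 1.73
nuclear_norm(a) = 4.74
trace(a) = -0.10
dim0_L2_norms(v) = [1.0, 1.0, 1.0]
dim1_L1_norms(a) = [2.83, 2.41, 3.76]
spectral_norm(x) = 2.51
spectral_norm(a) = 2.51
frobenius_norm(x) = 3.36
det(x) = 0.00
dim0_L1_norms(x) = [2.7, 2.46, 3.58]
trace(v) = -0.72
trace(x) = 1.24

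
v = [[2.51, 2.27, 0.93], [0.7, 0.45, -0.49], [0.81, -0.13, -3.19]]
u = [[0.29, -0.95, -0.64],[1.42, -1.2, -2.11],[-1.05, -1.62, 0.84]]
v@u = [[2.97, -6.62, -5.61], [1.36, -0.41, -1.81], [3.40, 4.55, -2.92]]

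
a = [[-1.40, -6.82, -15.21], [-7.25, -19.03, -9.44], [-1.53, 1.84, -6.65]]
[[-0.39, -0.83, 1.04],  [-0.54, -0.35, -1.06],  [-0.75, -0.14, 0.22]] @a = [[4.97, 20.37, 6.85], [4.92, 8.39, 18.57], [1.73, 8.18, 11.27]]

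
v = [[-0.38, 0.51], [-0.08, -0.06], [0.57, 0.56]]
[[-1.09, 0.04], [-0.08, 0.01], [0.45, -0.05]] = v@[[1.67, -0.10],[-0.89, 0.01]]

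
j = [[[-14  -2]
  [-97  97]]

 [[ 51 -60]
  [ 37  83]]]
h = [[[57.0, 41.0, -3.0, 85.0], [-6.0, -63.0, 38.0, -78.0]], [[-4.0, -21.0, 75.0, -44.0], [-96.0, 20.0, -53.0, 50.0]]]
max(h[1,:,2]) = 75.0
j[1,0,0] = 51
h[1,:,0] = [-4.0, -96.0]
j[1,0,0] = 51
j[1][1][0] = 37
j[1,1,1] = 83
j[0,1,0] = -97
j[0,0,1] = -2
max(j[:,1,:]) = 97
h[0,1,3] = -78.0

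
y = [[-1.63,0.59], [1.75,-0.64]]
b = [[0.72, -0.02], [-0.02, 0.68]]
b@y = [[-1.21, 0.44],[1.22, -0.45]]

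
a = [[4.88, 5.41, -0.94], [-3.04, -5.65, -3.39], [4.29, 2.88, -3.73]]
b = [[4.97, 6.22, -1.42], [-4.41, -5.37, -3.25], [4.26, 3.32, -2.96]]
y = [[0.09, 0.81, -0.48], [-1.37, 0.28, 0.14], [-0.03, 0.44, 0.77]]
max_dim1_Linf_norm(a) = 5.65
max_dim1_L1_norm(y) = 1.79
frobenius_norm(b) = 12.74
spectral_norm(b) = 11.82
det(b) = -46.38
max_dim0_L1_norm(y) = 1.53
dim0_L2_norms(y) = [1.37, 0.96, 0.92]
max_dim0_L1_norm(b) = 14.91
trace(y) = 1.14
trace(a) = -4.50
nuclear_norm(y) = 3.23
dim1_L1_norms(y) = [1.38, 1.79, 1.24]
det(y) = 1.15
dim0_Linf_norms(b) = [4.97, 6.22, 3.25]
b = a + y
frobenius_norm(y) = 1.91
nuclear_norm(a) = 16.37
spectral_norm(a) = 10.83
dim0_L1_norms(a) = [12.21, 13.94, 8.06]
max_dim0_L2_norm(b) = 8.86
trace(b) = -3.36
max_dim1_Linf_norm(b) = 6.22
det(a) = -4.09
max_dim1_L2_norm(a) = 7.35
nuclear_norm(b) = 17.32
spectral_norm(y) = 1.43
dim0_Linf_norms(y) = [1.37, 0.81, 0.77]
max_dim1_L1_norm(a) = 12.08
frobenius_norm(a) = 12.13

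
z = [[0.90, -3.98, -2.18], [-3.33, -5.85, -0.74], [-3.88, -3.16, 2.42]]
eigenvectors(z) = [[-0.45, -0.59, 0.60], [-0.80, 0.13, -0.38], [-0.4, 0.8, 0.71]]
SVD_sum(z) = [[-1.50, -2.62, -0.01], [-3.34, -5.85, -0.03], [-2.31, -4.05, -0.02]] + [[2.12, -1.20, -2.48], [0.32, -0.18, -0.37], [-1.83, 1.04, 2.14]] + [[0.27, -0.16, 0.31], [-0.30, 0.18, -0.35], [0.26, -0.15, 0.30]]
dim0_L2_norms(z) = [5.19, 7.75, 3.34]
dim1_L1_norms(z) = [7.06, 9.92, 9.46]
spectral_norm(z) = 8.73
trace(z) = -2.53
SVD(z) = [[0.35, -0.75, 0.56], [0.77, -0.11, -0.63], [0.53, 0.65, 0.54]] @ diag([8.727153967326053, 4.6231598664010995, 0.7882743686580361]) @ [[-0.5, -0.87, -0.0], [-0.61, 0.35, 0.71], [0.62, -0.36, 0.7]]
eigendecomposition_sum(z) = [[-1.51, -3.44, -0.56], [-2.68, -6.10, -0.98], [-1.36, -3.1, -0.50]] + [[2.11, -0.23, -1.90], [-0.46, 0.05, 0.41], [-2.88, 0.31, 2.60]] + [[0.31, -0.31, 0.27],[-0.19, 0.20, -0.17],[0.36, -0.37, 0.32]]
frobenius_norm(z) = 9.91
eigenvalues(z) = [-8.11, 4.75, 0.83]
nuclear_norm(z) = 14.14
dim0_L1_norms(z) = [8.11, 12.99, 5.34]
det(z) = -31.80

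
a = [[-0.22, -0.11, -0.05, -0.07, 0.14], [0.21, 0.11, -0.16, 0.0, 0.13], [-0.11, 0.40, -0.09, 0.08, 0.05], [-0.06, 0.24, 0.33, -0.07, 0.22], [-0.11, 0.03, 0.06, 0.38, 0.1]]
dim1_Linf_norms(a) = [0.22, 0.21, 0.4, 0.33, 0.38]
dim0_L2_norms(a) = [0.35, 0.49, 0.39, 0.4, 0.31]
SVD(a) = [[-0.02, -0.36, 0.17, -0.77, -0.49], [0.06, 0.56, -0.29, 0.15, -0.76], [0.63, 0.50, -0.06, -0.48, 0.35], [0.68, -0.55, -0.39, 0.25, -0.15], [0.38, 0.05, 0.86, 0.28, -0.2]] @ diag([0.5574718377921021, 0.4061310943873934, 0.40092367607684193, 0.2849754408461527, 0.22810499406187304]) @ [[-0.24,0.78,0.32,0.26,0.40], [0.42,0.42,-0.73,0.3,-0.17], [-0.41,-0.35,-0.08,0.84,-0.04], [0.73,-0.08,0.56,0.37,-0.10], [-0.25,0.30,0.22,-0.02,-0.89]]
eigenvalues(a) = [(-0.32+0.11j), (-0.32-0.11j), (0.02+0.34j), (0.02-0.34j), (0.43+0j)]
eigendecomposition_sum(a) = [[(-0.11+0.07j), 0.02-0.04j, (-0.01+0.12j), -0.05-0.10j, (0.05+0.04j)], [(0.02-0.01j), -0.00+0.01j, 0.01-0.02j, 0.00+0.02j, -0.01-0.01j], [(-0.08-0.02j), (0.02-0.01j), -0.06+0.05j, 0.02-0.07j, 0.00+0.04j], [-0.00+0.12j, -0.02-0.03j, (0.09+0.07j), (-0.11-0.02j), 0.06-0.02j], [0.01-0.09j, 0.01+0.02j, -0.06-0.06j, 0.08+0.02j, -0.04+0.01j]] + [[-0.11-0.07j, 0.02+0.04j, -0.01-0.12j, -0.05+0.10j, 0.05-0.04j], [(0.02+0.01j), (-0-0.01j), 0.01+0.02j, -0.02j, (-0.01+0.01j)], [-0.08+0.02j, 0.02+0.01j, (-0.06-0.05j), (0.02+0.07j), 0.00-0.04j], [(-0-0.12j), -0.02+0.03j, (0.09-0.07j), -0.11+0.02j, 0.06+0.02j], [(0.01+0.09j), 0.01-0.02j, -0.06+0.06j, 0.08-0.02j, (-0.04-0.01j)]] + [[-0.00+0.05j,-0.08+0.03j,-0.01-0.05j,(0.01-0.02j),0.02+0.02j],[(0.08+0.02j),(0.03+0.14j),(-0.09+0.01j),-0.03-0.02j,0.05-0.03j],[(0.02-0.07j),0.13-0.02j,0.09j,-0.02+0.02j,-0.02-0.04j],[(-0.03-0.05j),0.05-0.08j,0.05+0.04j,0.00+0.02j,-0.03-0.01j],[(-0.07+0.04j),-0.11-0.08j,(0.06-0.07j),0.03-0.00j,-0.02+0.05j]] + [[(-0-0.05j), -0.08-0.03j, (-0.01+0.05j), 0.01+0.02j, 0.02-0.02j],[(0.08-0.02j), 0.03-0.14j, -0.09-0.01j, -0.03+0.02j, (0.05+0.03j)],[(0.02+0.07j), 0.13+0.02j, -0.09j, -0.02-0.02j, -0.02+0.04j],[-0.03+0.05j, (0.05+0.08j), (0.05-0.04j), -0.02j, -0.03+0.01j],[-0.07-0.04j, -0.11+0.08j, (0.06+0.07j), 0.03+0.00j, (-0.02-0.05j)]] + [[0j, 0.01-0.00j, 0.00-0.00j, 0.01-0.00j, 0.01+0.00j], [0.00+0.00j, 0.05-0.00j, (0.02-0j), (0.04-0j), (0.05+0j)], [0.00+0.00j, (0.09-0j), (0.03-0j), 0.07-0.00j, (0.08+0j)], [0.01+0.00j, 0.18-0.00j, (0.05-0j), (0.14-0j), 0.17+0.00j], [0.01+0.00j, (0.22-0j), (0.06-0j), 0.17-0.00j, (0.21+0j)]]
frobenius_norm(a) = 0.88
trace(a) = -0.17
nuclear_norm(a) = 1.88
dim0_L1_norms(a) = [0.71, 0.89, 0.69, 0.6, 0.64]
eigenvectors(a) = [[0.59+0.00j,0.59-0.00j,(0.04+0.31j),0.04-0.31j,0.04+0.00j],  [(-0.1-0.02j),(-0.1+0.02j),0.54+0.00j,(0.54-0j),0.18+0.00j],  [0.27+0.27j,0.27-0.27j,0.05-0.49j,0.05+0.49j,(0.29+0j)],  [(0.32-0.47j),0.32+0.47j,-0.25-0.24j,-0.25+0.24j,0.59+0.00j],  [-0.25+0.32j,(-0.25-0.32j),-0.38+0.32j,-0.38-0.32j,(0.73+0j)]]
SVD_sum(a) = [[0.00, -0.01, -0.00, -0.0, -0.00], [-0.01, 0.03, 0.01, 0.01, 0.01], [-0.08, 0.27, 0.11, 0.09, 0.14], [-0.09, 0.29, 0.12, 0.10, 0.15], [-0.05, 0.16, 0.07, 0.06, 0.08]] + [[-0.06, -0.06, 0.11, -0.04, 0.02], [0.10, 0.1, -0.17, 0.07, -0.04], [0.08, 0.08, -0.15, 0.06, -0.03], [-0.09, -0.09, 0.16, -0.07, 0.04], [0.01, 0.01, -0.01, 0.01, -0.00]] + [[-0.03, -0.02, -0.01, 0.06, -0.0], [0.05, 0.04, 0.01, -0.1, 0.0], [0.01, 0.01, 0.0, -0.02, 0.00], [0.06, 0.05, 0.01, -0.13, 0.01], [-0.14, -0.12, -0.03, 0.29, -0.01]] + [[-0.16, 0.02, -0.12, -0.08, 0.02], [0.03, -0.00, 0.02, 0.02, -0.00], [-0.10, 0.01, -0.08, -0.05, 0.01], [0.05, -0.01, 0.04, 0.03, -0.01], [0.06, -0.01, 0.04, 0.03, -0.01]] + [[0.03,-0.03,-0.03,0.00,0.1], [0.04,-0.05,-0.04,0.0,0.15], [-0.02,0.02,0.02,-0.00,-0.07], [0.01,-0.01,-0.01,0.0,0.03], [0.01,-0.01,-0.01,0.00,0.04]]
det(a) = 0.01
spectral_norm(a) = 0.56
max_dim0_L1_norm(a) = 0.89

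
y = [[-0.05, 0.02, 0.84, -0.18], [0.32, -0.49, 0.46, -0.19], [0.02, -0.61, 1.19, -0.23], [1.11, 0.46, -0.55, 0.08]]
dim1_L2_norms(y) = [0.86, 0.77, 1.36, 1.32]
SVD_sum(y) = [[-0.19, -0.32, 0.63, -0.13], [-0.14, -0.24, 0.47, -0.1], [-0.34, -0.56, 1.11, -0.23], [0.25, 0.41, -0.82, 0.17]] + [[0.18, -0.00, 0.05, -0.02], [0.44, -0.01, 0.12, -0.05], [0.35, -0.01, 0.09, -0.04], [0.87, -0.02, 0.23, -0.1]] + [[-0.03, 0.34, 0.16, 0.00], [0.03, -0.25, -0.12, -0.00], [0.00, -0.04, -0.02, -0.00], [-0.01, 0.07, 0.03, 0.0]] + [[-0.00,  0.0,  -0.01,  -0.03], [-0.00,  0.00,  -0.01,  -0.04], [0.00,  -0.0,  0.01,  0.04], [0.0,  -0.0,  0.0,  0.01]]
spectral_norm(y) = 1.87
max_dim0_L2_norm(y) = 1.62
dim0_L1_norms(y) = [1.5, 1.58, 3.04, 0.68]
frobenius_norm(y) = 2.22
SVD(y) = [[-0.4, -0.17, -0.8, 0.42], [-0.29, -0.42, 0.58, 0.64], [-0.7, -0.34, 0.09, -0.63], [0.52, -0.83, -0.16, -0.16]] @ diag([1.8700386754004172, 1.0934584803519758, 0.47752784491407524, 0.06686599722369282]) @ [[0.26, 0.43, -0.85, 0.18],[-0.96, 0.02, -0.26, 0.11],[0.09, -0.9, -0.43, -0.00],[-0.06, 0.08, -0.18, -0.98]]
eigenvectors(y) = [[-0.40+0.00j, (-0.5+0j), 0.26+0.23j, (0.26-0.23j)],[0.75+0.00j, (-0.25+0j), (0.08+0.17j), 0.08-0.17j],[0.32+0.00j, (-0.55+0j), (0.23+0.18j), (0.23-0.18j)],[0.42+0.00j, -0.62+0.00j, (0.87+0j), (0.87-0j)]]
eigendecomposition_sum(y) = [[-0.16+0.00j, (0.19+0j), 0.04-0.00j, (0.02+0j)], [0.31-0.00j, (-0.35-0j), -0.07+0.00j, (-0.04-0j)], [0.13-0.00j, -0.15-0.00j, -0.03+0.00j, -0.02-0.00j], [0.17-0.00j, -0.20-0.00j, -0.04+0.00j, (-0.02-0j)]] + [[-0.75-0.00j, -1.16-0.00j, 2.03+0.00j, (-0.19-0j)],[(-0.39-0j), (-0.59-0j), 1.04+0.00j, (-0.1-0j)],[(-0.83-0j), (-1.28-0j), 2.25+0.00j, (-0.21-0j)],[-0.94-0.00j, (-1.45-0j), 2.54+0.00j, (-0.24-0j)]] + [[(0.43+0.08j), (0.49+0.08j), -0.61-0.23j, (-0.01+0.11j)], [0.20+0.12j, 0.23+0.14j, -0.25-0.24j, (-0.03+0.05j)], [(0.36+0.05j), (0.41+0.04j), -0.51-0.17j, (-0+0.09j)], [0.94-0.56j, (1.05-0.66j), -1.52+0.57j, (0.17+0.22j)]] + [[0.43-0.08j, 0.49-0.08j, -0.61+0.23j, -0.01-0.11j], [(0.2-0.12j), (0.23-0.14j), (-0.25+0.24j), -0.03-0.05j], [0.36-0.05j, 0.41-0.04j, (-0.51+0.17j), -0.00-0.09j], [(0.94+0.56j), 1.05+0.66j, (-1.52-0.57j), (0.17-0.22j)]]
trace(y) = 0.73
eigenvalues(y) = [(-0.57+0j), (0.67+0j), (0.32+0.27j), (0.32-0.27j)]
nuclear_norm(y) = 3.51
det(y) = -0.07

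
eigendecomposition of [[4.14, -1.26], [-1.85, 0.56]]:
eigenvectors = [[0.91, 0.29], [-0.41, 0.96]]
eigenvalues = [4.7, -0.0]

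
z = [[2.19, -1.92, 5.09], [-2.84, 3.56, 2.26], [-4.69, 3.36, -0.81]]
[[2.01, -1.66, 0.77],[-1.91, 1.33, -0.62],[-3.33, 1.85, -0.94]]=z @ [[0.63, -0.09, 0.09],[-0.09, 0.39, -0.14],[0.09, -0.14, 0.06]]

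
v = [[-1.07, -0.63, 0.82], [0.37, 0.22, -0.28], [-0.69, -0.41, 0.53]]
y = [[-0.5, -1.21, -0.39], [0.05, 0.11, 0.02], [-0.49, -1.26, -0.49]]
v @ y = [[0.10, 0.19, 0.00],[-0.04, -0.07, -0.0],[0.06, 0.12, 0.0]]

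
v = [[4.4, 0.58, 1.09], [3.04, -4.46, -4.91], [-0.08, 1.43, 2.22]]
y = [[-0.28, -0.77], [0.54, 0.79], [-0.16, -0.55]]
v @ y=[[-1.09, -3.53], [-2.47, -3.16], [0.44, -0.03]]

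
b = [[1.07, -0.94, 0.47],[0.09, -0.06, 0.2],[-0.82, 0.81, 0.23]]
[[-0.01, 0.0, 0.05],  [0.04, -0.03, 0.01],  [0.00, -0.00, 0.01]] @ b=[[-0.05, 0.05, 0.01], [0.03, -0.03, 0.02], [-0.01, 0.01, 0.00]]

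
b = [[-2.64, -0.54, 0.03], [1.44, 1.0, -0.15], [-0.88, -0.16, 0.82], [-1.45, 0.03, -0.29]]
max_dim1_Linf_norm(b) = 2.64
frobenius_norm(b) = 3.74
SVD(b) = [[-0.75, -0.19, -0.11], [0.46, -0.37, -0.74], [-0.26, 0.72, -0.61], [-0.39, -0.56, -0.26]] @ diag([3.5675994268807663, 0.9062281438812112, 0.6848977153981743]) @ [[0.97, 0.25, -0.05], [0.17, -0.44, 0.88], [0.2, -0.86, -0.47]]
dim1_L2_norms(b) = [2.69, 1.76, 1.21, 1.48]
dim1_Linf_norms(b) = [2.64, 1.44, 0.88, 1.45]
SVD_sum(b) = [[-2.6, -0.68, 0.15], [1.6, 0.42, -0.09], [-0.9, -0.24, 0.05], [-1.33, -0.35, 0.08]] + [[-0.03, 0.08, -0.15], [-0.06, 0.15, -0.30], [0.11, -0.29, 0.57], [-0.08, 0.22, -0.45]] + [[-0.01,0.06,0.03],  [-0.10,0.44,0.24],  [-0.08,0.36,0.2],  [-0.04,0.15,0.08]]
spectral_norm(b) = 3.57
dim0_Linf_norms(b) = [2.64, 1.0, 0.82]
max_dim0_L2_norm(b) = 3.45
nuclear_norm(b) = 5.16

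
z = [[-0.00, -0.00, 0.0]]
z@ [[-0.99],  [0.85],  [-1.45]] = [[0.00]]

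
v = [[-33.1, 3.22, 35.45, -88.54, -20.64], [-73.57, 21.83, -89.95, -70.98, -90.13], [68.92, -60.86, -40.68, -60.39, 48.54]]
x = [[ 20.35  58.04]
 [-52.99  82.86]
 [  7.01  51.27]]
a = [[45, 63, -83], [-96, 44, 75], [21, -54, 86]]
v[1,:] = [-73.57, 21.83, -89.95, -70.98, -90.13]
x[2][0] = 7.01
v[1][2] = -89.95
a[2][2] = 86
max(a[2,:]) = 86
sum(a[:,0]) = -30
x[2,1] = 51.27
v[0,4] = -20.64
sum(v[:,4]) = -62.23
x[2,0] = 7.01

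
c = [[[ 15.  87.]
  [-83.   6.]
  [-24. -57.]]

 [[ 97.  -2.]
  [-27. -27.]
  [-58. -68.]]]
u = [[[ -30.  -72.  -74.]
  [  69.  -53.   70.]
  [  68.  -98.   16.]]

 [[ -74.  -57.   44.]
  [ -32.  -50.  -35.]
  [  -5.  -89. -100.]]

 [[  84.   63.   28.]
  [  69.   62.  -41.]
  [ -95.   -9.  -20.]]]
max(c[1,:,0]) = 97.0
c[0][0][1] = 87.0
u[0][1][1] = -53.0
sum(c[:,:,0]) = -80.0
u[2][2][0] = -95.0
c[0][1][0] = -83.0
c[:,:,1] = [[87.0, 6.0, -57.0], [-2.0, -27.0, -68.0]]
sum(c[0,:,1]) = 36.0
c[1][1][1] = -27.0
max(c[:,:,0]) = 97.0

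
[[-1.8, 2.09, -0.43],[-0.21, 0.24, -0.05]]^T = [[-1.8,-0.21], [2.09,0.24], [-0.43,-0.05]]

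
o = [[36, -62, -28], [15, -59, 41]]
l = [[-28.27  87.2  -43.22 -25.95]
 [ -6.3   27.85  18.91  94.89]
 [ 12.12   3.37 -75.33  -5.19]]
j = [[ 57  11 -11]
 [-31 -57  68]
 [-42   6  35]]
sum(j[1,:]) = -20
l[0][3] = -25.95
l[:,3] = [-25.95, 94.89, -5.19]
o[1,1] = -59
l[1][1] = 27.85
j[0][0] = 57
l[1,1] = 27.85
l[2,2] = -75.33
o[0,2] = -28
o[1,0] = 15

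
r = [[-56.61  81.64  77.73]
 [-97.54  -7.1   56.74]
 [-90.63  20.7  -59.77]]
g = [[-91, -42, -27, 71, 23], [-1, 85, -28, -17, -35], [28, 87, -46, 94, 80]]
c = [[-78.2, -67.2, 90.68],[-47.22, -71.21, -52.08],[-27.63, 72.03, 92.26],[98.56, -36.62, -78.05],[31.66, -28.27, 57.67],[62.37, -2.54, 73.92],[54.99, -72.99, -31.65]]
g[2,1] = 87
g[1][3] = -17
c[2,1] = 72.03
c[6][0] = 54.99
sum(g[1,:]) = 4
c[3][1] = -36.62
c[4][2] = 57.67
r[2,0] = -90.63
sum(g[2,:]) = 243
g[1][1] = 85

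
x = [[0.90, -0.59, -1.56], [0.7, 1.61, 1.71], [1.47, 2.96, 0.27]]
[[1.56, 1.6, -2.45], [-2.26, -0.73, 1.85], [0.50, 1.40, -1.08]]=x @ [[-0.72, 0.40, -0.29], [0.68, 0.36, -0.36], [-1.67, -0.93, 1.54]]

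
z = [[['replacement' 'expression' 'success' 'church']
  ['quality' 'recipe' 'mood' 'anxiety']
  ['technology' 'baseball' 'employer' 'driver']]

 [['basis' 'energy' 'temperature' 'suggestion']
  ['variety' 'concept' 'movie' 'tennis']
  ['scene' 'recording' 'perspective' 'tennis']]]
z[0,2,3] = 'driver'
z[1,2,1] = 'recording'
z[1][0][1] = 'energy'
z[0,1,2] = 'mood'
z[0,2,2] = 'employer'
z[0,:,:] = [['replacement', 'expression', 'success', 'church'], ['quality', 'recipe', 'mood', 'anxiety'], ['technology', 'baseball', 'employer', 'driver']]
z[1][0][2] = 'temperature'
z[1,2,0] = 'scene'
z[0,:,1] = ['expression', 'recipe', 'baseball']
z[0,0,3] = 'church'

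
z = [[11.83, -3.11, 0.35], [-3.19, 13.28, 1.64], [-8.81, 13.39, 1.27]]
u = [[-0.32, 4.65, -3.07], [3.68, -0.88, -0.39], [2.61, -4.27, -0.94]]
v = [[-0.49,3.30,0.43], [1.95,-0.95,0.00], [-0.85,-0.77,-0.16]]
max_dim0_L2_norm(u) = 6.37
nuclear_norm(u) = 13.09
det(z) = -1.93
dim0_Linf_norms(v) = [1.95, 3.3, 0.43]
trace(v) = -1.60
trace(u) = -2.14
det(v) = -0.04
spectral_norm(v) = 3.67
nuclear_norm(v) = 5.65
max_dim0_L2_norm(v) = 3.52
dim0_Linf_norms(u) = [3.68, 4.65, 3.07]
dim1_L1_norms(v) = [4.22, 2.9, 1.78]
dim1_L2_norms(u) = [5.58, 3.8, 5.09]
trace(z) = 26.38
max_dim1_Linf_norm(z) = 13.39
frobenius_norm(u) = 8.46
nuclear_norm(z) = 32.00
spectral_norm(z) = 22.54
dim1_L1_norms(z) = [15.29, 18.11, 23.47]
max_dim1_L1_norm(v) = 4.22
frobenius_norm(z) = 24.44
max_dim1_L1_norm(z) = 23.47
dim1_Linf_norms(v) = [3.3, 1.95, 0.85]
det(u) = 52.81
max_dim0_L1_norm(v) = 5.02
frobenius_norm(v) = 4.17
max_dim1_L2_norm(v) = 3.36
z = u @ v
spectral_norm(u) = 7.12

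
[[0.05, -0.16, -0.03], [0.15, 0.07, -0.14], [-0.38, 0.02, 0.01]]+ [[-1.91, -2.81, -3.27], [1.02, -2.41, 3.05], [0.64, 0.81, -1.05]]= [[-1.86,-2.97,-3.3], [1.17,-2.34,2.91], [0.26,0.83,-1.04]]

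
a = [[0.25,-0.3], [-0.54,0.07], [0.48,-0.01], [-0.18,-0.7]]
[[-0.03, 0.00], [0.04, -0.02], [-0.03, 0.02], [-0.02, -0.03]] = a @ [[-0.07, 0.05], [0.04, 0.03]]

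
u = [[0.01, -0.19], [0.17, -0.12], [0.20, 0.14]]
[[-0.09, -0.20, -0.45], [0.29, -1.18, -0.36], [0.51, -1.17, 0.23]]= u@ [[2.13, -6.39, -0.49], [0.57, 0.74, 2.34]]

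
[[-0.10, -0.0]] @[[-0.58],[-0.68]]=[[0.06]]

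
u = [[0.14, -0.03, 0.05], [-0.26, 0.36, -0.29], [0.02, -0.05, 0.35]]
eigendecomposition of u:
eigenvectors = [[-0.12, 0.62, -0.06], [0.93, 0.78, 0.90], [-0.33, 0.11, 0.42]]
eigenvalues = [0.5, 0.11, 0.24]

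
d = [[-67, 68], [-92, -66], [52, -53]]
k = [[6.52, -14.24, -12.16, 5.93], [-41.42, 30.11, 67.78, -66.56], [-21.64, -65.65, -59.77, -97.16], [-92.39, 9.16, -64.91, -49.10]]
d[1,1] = -66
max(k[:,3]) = 5.93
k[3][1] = 9.16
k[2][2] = -59.77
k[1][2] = 67.78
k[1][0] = -41.42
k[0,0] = 6.52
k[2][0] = -21.64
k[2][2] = -59.77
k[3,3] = -49.1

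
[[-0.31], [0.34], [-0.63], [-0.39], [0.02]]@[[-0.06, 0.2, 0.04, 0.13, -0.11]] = [[0.02,  -0.06,  -0.01,  -0.04,  0.03], [-0.02,  0.07,  0.01,  0.04,  -0.04], [0.04,  -0.13,  -0.03,  -0.08,  0.07], [0.02,  -0.08,  -0.02,  -0.05,  0.04], [-0.0,  0.00,  0.00,  0.0,  -0.00]]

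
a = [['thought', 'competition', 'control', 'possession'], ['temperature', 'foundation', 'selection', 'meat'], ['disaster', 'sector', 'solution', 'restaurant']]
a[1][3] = 'meat'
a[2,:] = ['disaster', 'sector', 'solution', 'restaurant']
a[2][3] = 'restaurant'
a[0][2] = 'control'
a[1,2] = 'selection'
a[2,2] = 'solution'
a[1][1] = 'foundation'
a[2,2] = 'solution'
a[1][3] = 'meat'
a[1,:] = ['temperature', 'foundation', 'selection', 'meat']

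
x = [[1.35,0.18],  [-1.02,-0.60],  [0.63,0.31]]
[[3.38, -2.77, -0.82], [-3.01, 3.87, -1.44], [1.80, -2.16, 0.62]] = x @ [[2.37, -1.54, -1.20], [0.99, -3.84, 4.44]]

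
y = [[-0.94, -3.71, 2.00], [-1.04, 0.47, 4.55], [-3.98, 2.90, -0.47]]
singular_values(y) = [5.56, 5.15, 2.77]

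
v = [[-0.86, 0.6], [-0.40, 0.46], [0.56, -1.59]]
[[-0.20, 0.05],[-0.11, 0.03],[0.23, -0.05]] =v @ [[0.18, -0.04],[-0.08, 0.02]]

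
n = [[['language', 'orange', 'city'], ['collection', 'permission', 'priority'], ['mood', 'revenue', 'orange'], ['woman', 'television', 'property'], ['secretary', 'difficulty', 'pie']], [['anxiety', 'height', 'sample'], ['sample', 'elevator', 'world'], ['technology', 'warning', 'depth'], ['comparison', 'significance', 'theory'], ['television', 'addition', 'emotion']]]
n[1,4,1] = 'addition'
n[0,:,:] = [['language', 'orange', 'city'], ['collection', 'permission', 'priority'], ['mood', 'revenue', 'orange'], ['woman', 'television', 'property'], ['secretary', 'difficulty', 'pie']]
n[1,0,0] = 'anxiety'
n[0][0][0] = 'language'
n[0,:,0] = ['language', 'collection', 'mood', 'woman', 'secretary']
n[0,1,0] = 'collection'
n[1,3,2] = 'theory'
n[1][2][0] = 'technology'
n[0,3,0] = 'woman'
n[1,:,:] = [['anxiety', 'height', 'sample'], ['sample', 'elevator', 'world'], ['technology', 'warning', 'depth'], ['comparison', 'significance', 'theory'], ['television', 'addition', 'emotion']]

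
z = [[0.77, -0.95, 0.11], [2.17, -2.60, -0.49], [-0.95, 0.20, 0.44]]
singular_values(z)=[3.72, 0.7, 0.22]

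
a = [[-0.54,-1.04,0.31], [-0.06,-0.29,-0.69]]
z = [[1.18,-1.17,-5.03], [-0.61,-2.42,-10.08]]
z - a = [[1.72, -0.13, -5.34],  [-0.55, -2.13, -9.39]]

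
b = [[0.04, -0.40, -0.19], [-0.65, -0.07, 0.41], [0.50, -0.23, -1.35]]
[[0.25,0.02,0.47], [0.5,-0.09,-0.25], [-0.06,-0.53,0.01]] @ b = [[0.23,-0.21,-0.67], [-0.05,-0.14,0.21], [0.35,0.06,-0.22]]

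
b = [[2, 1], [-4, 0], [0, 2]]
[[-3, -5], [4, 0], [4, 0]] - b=[[-5, -6], [8, 0], [4, -2]]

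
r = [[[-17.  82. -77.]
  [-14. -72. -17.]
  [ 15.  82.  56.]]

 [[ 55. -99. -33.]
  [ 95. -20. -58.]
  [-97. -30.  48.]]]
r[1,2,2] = 48.0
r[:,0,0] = [-17.0, 55.0]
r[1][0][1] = -99.0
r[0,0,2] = -77.0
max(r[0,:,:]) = 82.0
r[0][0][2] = -77.0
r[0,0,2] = -77.0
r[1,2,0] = -97.0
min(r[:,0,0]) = -17.0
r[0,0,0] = -17.0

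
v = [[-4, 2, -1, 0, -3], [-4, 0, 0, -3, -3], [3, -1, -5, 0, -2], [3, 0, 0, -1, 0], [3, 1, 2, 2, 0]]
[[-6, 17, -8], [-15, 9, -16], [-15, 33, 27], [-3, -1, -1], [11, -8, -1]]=v @ [[0, 0, 1], [1, 0, -4], [2, -5, -4], [3, 1, 4], [2, -4, 0]]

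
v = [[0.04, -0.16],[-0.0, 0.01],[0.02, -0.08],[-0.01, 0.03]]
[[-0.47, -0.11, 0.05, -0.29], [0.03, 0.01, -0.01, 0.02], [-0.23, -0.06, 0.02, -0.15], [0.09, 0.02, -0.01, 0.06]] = v @ [[-1.17, 0.47, -1.11, -0.28], [2.64, 0.83, -0.58, 1.75]]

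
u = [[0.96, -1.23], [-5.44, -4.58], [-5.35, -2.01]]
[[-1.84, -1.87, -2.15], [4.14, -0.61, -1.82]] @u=[[19.91, 15.15], [17.03, 1.36]]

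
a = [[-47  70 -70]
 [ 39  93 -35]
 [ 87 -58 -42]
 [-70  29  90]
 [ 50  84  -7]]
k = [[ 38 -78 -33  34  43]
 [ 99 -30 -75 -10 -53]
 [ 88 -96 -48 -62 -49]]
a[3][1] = 29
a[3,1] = 29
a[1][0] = 39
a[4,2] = -7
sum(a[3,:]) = 49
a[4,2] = -7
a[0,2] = -70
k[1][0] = 99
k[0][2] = -33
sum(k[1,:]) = -69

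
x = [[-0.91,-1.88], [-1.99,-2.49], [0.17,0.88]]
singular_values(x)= [3.88, 0.53]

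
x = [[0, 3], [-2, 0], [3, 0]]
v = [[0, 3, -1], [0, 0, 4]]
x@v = [[0, 0, 12], [0, -6, 2], [0, 9, -3]]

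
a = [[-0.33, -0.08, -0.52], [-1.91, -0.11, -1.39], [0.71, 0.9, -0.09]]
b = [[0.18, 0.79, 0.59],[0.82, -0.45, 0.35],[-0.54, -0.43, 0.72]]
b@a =[[-1.15, 0.43, -1.24], [0.84, 0.30, 0.17], [1.51, 0.74, 0.81]]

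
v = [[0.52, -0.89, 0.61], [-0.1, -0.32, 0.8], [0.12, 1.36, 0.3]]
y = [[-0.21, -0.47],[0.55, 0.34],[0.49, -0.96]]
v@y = [[-0.3, -1.13], [0.24, -0.83], [0.87, 0.12]]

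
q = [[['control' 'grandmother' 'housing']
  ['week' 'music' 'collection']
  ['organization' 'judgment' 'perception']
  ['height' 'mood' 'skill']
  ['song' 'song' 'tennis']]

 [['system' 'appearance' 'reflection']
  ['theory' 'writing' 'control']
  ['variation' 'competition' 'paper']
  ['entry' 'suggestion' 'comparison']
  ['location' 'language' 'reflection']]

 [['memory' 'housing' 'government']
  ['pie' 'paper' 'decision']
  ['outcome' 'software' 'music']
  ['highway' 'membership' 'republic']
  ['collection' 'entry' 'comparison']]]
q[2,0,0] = 'memory'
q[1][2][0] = 'variation'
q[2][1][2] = 'decision'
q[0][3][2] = 'skill'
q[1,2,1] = 'competition'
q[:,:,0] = [['control', 'week', 'organization', 'height', 'song'], ['system', 'theory', 'variation', 'entry', 'location'], ['memory', 'pie', 'outcome', 'highway', 'collection']]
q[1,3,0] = 'entry'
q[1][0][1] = 'appearance'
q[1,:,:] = [['system', 'appearance', 'reflection'], ['theory', 'writing', 'control'], ['variation', 'competition', 'paper'], ['entry', 'suggestion', 'comparison'], ['location', 'language', 'reflection']]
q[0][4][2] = 'tennis'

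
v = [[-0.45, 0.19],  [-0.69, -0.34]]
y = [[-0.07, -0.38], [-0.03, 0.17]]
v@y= [[0.03,0.20], [0.06,0.2]]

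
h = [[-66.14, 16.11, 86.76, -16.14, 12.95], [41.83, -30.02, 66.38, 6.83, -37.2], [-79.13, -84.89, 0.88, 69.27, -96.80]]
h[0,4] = 12.95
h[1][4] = -37.2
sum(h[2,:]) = -190.67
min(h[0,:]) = -66.14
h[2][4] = -96.8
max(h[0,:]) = 86.76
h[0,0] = -66.14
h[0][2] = 86.76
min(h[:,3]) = -16.14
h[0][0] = -66.14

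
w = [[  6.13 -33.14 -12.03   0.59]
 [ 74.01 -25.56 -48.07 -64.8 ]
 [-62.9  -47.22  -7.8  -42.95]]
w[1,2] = -48.07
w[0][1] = -33.14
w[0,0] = 6.13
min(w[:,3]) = -64.8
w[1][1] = -25.56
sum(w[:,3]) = -107.16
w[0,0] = 6.13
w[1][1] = -25.56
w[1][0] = 74.01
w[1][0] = 74.01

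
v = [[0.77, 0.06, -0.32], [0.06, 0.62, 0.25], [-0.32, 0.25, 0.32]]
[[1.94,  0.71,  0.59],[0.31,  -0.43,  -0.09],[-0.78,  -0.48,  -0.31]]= v @ [[2.16,1.19,0.81],[0.60,-0.99,-0.25],[-0.75,0.46,0.05]]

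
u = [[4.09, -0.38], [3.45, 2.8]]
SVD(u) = [[-0.67, -0.74], [-0.74, 0.67]] @ diag([5.606485656611796, 2.2764706416306333]) @ [[-0.95, -0.33], [-0.33, 0.95]]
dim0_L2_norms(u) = [5.35, 2.83]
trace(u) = 6.89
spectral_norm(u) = 5.61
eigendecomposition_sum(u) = [[(2.05-0.7j), -0.19+0.69j],[(1.72-6.28j), 1.40+1.65j]] + [[(2.04+0.7j),(-0.19-0.69j)], [(1.72+6.28j),(1.4-1.65j)]]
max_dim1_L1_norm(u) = 6.25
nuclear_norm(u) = 7.88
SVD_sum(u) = [[3.54,1.22],  [3.95,1.36]] + [[0.55, -1.6], [-0.50, 1.44]]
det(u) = 12.76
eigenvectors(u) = [[0.18+0.26j, 0.18-0.26j], [0.95+0.00j, 0.95-0.00j]]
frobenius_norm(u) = 6.05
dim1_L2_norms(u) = [4.11, 4.44]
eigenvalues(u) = [(3.44+0.95j), (3.44-0.95j)]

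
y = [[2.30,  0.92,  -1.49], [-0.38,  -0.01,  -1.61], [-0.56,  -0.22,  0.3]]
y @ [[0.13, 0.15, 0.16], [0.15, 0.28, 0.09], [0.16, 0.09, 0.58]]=[[0.20,0.47,-0.41], [-0.31,-0.2,-1.00], [-0.06,-0.12,0.06]]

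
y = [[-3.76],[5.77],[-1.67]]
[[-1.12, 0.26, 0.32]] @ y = [[5.18]]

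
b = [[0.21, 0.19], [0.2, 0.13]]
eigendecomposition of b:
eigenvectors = [[0.77,-0.62], [0.64,0.78]]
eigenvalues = [0.37, -0.03]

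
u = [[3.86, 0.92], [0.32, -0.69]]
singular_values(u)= [3.97, 0.74]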